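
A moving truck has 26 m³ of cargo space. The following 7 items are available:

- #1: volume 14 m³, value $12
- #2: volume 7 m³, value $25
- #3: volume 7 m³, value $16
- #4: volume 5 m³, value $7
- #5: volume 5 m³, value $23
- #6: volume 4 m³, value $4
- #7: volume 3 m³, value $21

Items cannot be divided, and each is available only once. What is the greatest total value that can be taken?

$89

Check high-value combinations within 26 m³:
- #2+#3+#5+#6+#7: volume 7+7+5+4+3=26, value 25+16+23+4+21=89
- #2+#3+#5+#7: volume 7+7+5+3=22, value 25+16+23+21=85
- #2+#4+#5+#6+#7: volume 7+5+5+4+3=24, value 25+7+23+4+21=80
- #2+#4+#5+#7: volume 7+5+5+3=20, value 25+7+23+21=76
Best: $89.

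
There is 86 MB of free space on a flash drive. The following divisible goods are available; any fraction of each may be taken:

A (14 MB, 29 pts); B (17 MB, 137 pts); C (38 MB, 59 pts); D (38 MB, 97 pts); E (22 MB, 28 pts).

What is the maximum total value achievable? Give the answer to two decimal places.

Take in order of value per unit:
- B (137/17 per unit): all 17 → value 137, running total 137.00
- D (97/38 per unit): all 38 → value 97, running total 234.00
- A (29/14 per unit): all 14 → value 29, running total 263.00
- C (59/38 per unit): 17 of 38 → value 17×59/38 = 26.3947, running total 289.39
Total 289.39.

289.39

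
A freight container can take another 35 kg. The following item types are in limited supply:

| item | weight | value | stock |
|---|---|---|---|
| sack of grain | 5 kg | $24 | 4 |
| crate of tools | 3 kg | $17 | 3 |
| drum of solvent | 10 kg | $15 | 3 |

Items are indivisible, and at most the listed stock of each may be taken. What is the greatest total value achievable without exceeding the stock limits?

$147

Top feasible selections:
- 4×sack of grain + 3×crate of tools: weight 29, value 147
- 3×sack of grain + 3×crate of tools + 1×drum of solvent: weight 34, value 138
- 4×sack of grain + 2×crate of tools: weight 26, value 130
Best: $147.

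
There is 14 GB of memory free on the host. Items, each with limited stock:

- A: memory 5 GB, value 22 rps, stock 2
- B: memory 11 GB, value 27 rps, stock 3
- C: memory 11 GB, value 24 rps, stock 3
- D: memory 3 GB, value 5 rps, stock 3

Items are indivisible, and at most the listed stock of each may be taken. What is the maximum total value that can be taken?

Best selections within memory 14 and stock limits:
- 2×A + 1×D: memory 13, value 49
- 2×A: memory 10, value 44
- 1×A + 3×D: memory 14, value 37
Best: 49 rps.

49 rps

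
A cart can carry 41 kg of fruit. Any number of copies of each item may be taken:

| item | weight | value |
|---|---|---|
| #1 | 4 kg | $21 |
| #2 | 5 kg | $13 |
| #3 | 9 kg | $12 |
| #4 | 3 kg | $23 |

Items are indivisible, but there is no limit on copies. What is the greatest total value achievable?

Best value-per-unit is #4 at 23/3, and filling with it alone uses weight 13×3=39. No mix of the others beats 13×23 = 299.

$299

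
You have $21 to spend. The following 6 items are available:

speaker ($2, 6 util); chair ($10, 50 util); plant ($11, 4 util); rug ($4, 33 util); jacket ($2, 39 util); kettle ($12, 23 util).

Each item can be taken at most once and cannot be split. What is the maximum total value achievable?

128 util

This is a 0/1 knapsack; check combinations near the capacity.
- speaker+chair+rug+jacket: cost 2+10+4+2=18, value 6+50+33+39=128
- chair+rug+jacket: cost 10+4+2=16, value 50+33+39=122
- speaker+rug+jacket+kettle: cost 2+4+2+12=20, value 6+33+39+23=101
Best: 128 util.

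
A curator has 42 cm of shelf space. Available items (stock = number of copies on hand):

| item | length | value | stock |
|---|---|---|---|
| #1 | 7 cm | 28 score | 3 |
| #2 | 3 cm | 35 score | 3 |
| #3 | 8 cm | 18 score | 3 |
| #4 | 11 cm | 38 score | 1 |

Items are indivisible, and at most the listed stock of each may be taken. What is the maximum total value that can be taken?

227 score

Best selections within length 42 and stock limits:
- 3×#1 + 3×#2 + 1×#4: length 41, value 227
- 2×#1 + 3×#2 + 1×#3 + 1×#4: length 42, value 217
Best: 227 score.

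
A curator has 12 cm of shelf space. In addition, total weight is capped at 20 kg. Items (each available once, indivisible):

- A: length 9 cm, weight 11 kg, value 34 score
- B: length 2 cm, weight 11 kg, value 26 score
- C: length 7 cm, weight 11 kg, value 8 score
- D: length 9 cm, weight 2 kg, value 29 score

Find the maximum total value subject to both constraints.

55 score

Feasible sets respecting both limits:
- B+D: length 11, weight 13, value 55
- A: length 9, weight 11, value 34
- D: length 9, weight 2, value 29
- B: length 2, weight 11, value 26
Best: 55 score.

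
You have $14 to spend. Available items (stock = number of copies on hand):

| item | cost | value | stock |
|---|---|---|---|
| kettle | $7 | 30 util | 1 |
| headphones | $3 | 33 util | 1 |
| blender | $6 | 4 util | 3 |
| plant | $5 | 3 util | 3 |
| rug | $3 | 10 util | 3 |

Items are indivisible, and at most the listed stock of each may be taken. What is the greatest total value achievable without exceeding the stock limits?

Best selections within cost 14 and stock limits:
- 1×kettle + 1×headphones + 1×rug: cost 13, value 73
- 1×kettle + 1×headphones: cost 10, value 63
- 1×headphones + 3×rug: cost 12, value 63
Best: 73 util.

73 util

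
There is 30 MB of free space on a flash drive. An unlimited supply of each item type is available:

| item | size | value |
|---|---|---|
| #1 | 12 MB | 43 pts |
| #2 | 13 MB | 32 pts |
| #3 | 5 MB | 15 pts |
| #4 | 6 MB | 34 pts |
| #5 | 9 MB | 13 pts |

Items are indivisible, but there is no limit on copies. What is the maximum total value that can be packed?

170 pts

Best value-per-unit is #4 at 34/6, and filling with it alone uses size 5×6=30. No mix of the others beats 5×34 = 170.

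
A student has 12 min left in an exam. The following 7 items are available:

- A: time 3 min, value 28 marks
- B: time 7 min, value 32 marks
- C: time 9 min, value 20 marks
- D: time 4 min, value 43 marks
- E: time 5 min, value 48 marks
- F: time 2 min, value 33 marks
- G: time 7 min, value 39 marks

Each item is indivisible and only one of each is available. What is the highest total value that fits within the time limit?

124 marks

Check high-value combinations within 12 min:
- D+E+F: time 4+5+2=11, value 43+48+33=124
- A+D+E: time 3+4+5=12, value 28+43+48=119
- A+E+F: time 3+5+2=10, value 28+48+33=109
Best: 124 marks.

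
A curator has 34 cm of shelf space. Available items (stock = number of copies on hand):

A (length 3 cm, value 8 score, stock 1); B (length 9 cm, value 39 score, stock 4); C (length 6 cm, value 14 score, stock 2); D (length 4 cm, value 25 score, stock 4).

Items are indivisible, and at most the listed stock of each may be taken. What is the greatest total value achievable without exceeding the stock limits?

Best selections within length 34 and stock limits:
- 2×B + 4×D: length 34, value 178
- 1×A + 2×B + 3×D: length 33, value 161
- 1×A + 1×B + 1×C + 4×D: length 34, value 161
- 2×B + 3×D: length 30, value 153
Best: 178 score.

178 score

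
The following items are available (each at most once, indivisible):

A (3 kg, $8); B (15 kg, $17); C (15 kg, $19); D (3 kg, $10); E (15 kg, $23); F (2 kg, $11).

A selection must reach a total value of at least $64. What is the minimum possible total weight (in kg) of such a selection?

Subsets with value ≥ 64, sorted by total weight:
- A+C+D+E+F: weight 38, value 71
- A+B+D+E+F: weight 38, value 69
- A+B+C+D+F: weight 38, value 65
Minimum weight: 38 kg.

38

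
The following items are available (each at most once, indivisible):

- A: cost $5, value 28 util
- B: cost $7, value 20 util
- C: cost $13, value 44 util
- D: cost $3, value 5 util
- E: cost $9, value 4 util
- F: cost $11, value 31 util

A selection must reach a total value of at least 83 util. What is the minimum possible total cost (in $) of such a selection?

25

Subsets with value ≥ 83, sorted by total cost:
- A+B+C: cost 25, value 92
- A+B+D+F: cost 26, value 84
Minimum cost: 25 $.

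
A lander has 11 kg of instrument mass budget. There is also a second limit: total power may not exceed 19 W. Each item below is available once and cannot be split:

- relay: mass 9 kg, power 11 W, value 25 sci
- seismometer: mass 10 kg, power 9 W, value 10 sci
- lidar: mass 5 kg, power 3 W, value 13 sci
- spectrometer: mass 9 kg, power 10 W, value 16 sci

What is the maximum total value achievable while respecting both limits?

25 sci

Feasible sets respecting both limits:
- relay: mass 9, power 11, value 25
- spectrometer: mass 9, power 10, value 16
- lidar: mass 5, power 3, value 13
- seismometer: mass 10, power 9, value 10
Best: 25 sci.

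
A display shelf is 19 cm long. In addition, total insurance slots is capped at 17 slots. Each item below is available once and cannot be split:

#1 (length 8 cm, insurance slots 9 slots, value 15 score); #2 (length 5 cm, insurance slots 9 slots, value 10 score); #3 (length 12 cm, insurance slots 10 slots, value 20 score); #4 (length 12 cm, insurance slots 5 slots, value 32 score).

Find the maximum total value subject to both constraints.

42 score

Feasible sets respecting both limits:
- #2+#4: length 17, insurance slots 14, value 42
- #4: length 12, insurance slots 5, value 32
- #3: length 12, insurance slots 10, value 20
- #1: length 8, insurance slots 9, value 15
Best: 42 score.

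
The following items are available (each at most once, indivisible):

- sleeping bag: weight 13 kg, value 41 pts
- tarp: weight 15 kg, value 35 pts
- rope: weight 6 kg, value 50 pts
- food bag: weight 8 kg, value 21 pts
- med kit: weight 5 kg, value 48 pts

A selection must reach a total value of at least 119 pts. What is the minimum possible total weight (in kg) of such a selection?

19

Subsets with value ≥ 119, sorted by total weight:
- rope+food bag+med kit: weight 19, value 119
- sleeping bag+rope+med kit: weight 24, value 139
Minimum weight: 19 kg.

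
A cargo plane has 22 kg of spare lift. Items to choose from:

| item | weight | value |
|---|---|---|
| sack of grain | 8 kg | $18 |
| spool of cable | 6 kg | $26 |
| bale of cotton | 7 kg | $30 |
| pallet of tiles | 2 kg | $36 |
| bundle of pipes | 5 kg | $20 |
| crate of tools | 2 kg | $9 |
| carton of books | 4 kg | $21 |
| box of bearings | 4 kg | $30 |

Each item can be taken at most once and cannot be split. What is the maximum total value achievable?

$137

This is a 0/1 knapsack; check combinations near the capacity.
- bale of cotton+pallet of tiles+bundle of pipes+carton of books+box of bearings: weight 7+2+5+4+4=22, value 30+36+20+21+30=137
- spool of cable+pallet of tiles+bundle of pipes+carton of books+box of bearings: weight 6+2+5+4+4=21, value 26+36+20+21+30=133
- spool of cable+bale of cotton+pallet of tiles+crate of tools+box of bearings: weight 6+7+2+2+4=21, value 26+30+36+9+30=131
Best: $137.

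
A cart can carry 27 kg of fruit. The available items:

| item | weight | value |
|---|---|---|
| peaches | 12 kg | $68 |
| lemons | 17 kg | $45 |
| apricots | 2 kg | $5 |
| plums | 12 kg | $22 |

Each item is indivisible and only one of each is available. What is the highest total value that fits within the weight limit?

Check high-value combinations within 27 kg:
- peaches+apricots+plums: weight 12+2+12=26, value 68+5+22=95
- peaches+plums: weight 12+12=24, value 68+22=90
- peaches+apricots: weight 12+2=14, value 68+5=73
- peaches: weight 12, value 68
Best: $95.

$95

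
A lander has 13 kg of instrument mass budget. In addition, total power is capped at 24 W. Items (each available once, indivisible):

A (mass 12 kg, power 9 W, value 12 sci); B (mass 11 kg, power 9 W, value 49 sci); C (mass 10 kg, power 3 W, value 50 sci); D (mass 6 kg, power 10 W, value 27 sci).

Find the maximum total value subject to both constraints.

50 sci

Feasible sets respecting both limits:
- C: mass 10, power 3, value 50
- B: mass 11, power 9, value 49
- D: mass 6, power 10, value 27
- A: mass 12, power 9, value 12
Best: 50 sci.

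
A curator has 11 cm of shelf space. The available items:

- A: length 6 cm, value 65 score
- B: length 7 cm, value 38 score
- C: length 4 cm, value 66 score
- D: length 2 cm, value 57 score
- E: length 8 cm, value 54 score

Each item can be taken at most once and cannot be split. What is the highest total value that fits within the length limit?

131 score

Check high-value combinations within 11 cm:
- A+C: length 6+4=10, value 65+66=131
- C+D: length 4+2=6, value 66+57=123
- A+D: length 6+2=8, value 65+57=122
- D+E: length 2+8=10, value 57+54=111
Best: 131 score.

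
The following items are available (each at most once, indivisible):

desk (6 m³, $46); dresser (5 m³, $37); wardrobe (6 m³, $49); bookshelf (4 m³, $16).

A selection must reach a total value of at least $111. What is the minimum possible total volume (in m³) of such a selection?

16

Subsets with value ≥ 111, sorted by total volume:
- desk+wardrobe+bookshelf: volume 16, value 111
- desk+dresser+wardrobe: volume 17, value 132
- desk+dresser+wardrobe+bookshelf: volume 21, value 148
Minimum volume: 16 m³.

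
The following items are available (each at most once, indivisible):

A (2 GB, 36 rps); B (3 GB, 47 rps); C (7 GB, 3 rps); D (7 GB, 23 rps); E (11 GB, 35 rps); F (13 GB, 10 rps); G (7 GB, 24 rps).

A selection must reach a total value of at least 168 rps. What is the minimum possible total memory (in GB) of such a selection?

37

Subsets with value ≥ 168, sorted by total memory:
- A+B+C+D+E+G: memory 37, value 168
- A+B+D+E+F+G: memory 43, value 175
- A+B+C+D+E+F+G: memory 50, value 178
Minimum memory: 37 GB.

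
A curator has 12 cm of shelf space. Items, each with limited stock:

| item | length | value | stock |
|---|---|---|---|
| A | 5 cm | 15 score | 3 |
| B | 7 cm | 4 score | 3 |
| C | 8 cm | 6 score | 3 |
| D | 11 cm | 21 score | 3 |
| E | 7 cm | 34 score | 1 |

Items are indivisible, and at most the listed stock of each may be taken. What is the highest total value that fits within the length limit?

49 score

Best selections within length 12 and stock limits:
- 1×A + 1×E: length 12, value 49
- 1×E: length 7, value 34
Best: 49 score.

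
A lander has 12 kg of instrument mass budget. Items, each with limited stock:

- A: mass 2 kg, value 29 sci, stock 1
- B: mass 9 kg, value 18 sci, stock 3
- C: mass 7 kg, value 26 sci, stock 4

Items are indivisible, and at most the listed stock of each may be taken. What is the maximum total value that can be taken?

55 sci

Top feasible selections:
- 1×A + 1×C: mass 9, value 55
- 1×A + 1×B: mass 11, value 47
Best: 55 sci.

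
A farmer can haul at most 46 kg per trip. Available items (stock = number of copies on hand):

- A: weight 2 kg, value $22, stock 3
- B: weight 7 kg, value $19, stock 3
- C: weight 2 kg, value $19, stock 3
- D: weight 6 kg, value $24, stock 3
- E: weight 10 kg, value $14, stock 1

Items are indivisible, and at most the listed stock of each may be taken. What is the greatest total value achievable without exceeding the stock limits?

Top feasible selections:
- 3×A + 2×B + 3×C + 3×D: weight 44, value 233
- 3×A + 3×B + 3×C + 2×D: weight 45, value 228
- 3×A + 1×B + 3×C + 3×D: weight 37, value 214
- 3×A + 2×B + 2×C + 3×D: weight 42, value 214
Best: $233.

$233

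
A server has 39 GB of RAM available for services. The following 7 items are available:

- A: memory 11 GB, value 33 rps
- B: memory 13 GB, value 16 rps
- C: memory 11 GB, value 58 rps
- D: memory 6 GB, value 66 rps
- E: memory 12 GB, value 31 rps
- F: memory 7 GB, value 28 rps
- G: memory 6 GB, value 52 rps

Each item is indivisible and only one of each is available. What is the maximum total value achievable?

Check high-value combinations within 39 GB:
- A+C+D+G: memory 11+11+6+6=34, value 33+58+66+52=209
- C+D+E+G: memory 11+6+12+6=35, value 58+66+31+52=207
- C+D+F+G: memory 11+6+7+6=30, value 58+66+28+52=204
- B+C+D+G: memory 13+11+6+6=36, value 16+58+66+52=192
- A+C+D+F: memory 11+11+6+7=35, value 33+58+66+28=185
Best: 209 rps.

209 rps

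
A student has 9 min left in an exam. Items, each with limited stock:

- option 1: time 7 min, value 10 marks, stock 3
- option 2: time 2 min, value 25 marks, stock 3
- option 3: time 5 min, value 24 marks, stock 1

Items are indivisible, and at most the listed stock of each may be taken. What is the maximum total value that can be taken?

75 marks

Best selections within time 9 and stock limits:
- 3×option 2: time 6, value 75
- 2×option 2 + 1×option 3: time 9, value 74
- 2×option 2: time 4, value 50
- 1×option 2 + 1×option 3: time 7, value 49
Best: 75 marks.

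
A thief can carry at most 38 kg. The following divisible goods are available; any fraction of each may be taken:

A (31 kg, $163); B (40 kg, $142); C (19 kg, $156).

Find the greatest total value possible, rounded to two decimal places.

Take in order of value per unit:
- C (156/19 per unit): all 19 → value 156, running total 156.00
- A (163/31 per unit): 19 of 31 → value 19×163/31 = 99.9032, running total 255.90
Total 255.90.

255.90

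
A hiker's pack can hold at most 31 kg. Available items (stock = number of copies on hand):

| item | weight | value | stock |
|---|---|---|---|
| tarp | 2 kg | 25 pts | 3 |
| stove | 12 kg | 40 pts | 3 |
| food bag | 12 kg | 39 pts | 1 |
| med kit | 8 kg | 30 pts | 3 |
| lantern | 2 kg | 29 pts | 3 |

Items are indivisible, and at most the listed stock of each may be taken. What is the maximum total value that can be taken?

222 pts

Top feasible selections:
- 3×tarp + 2×med kit + 3×lantern: weight 28, value 222
- 2×tarp + 1×stove + 1×med kit + 3×lantern: weight 30, value 207
Best: 222 pts.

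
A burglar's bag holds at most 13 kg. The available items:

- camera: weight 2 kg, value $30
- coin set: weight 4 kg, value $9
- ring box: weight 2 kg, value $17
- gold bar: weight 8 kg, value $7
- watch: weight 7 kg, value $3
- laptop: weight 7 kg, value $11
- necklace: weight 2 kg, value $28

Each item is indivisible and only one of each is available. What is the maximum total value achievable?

Check high-value combinations within 13 kg:
- camera+ring box+laptop+necklace: weight 2+2+7+2=13, value 30+17+11+28=86
- camera+coin set+ring box+necklace: weight 2+4+2+2=10, value 30+9+17+28=84
- camera+ring box+watch+necklace: weight 2+2+7+2=13, value 30+17+3+28=78
- camera+ring box+necklace: weight 2+2+2=6, value 30+17+28=75
- camera+laptop+necklace: weight 2+7+2=11, value 30+11+28=69
Best: $86.

$86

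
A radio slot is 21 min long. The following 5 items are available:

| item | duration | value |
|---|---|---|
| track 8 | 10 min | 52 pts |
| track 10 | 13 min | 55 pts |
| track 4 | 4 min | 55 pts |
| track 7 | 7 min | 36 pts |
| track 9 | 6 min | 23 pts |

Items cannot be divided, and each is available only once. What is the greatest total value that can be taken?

143 pts

Check high-value combinations within 21 min:
- track 8+track 4+track 7: duration 10+4+7=21, value 52+55+36=143
- track 8+track 4+track 9: duration 10+4+6=20, value 52+55+23=130
- track 4+track 7+track 9: duration 4+7+6=17, value 55+36+23=114
Best: 143 pts.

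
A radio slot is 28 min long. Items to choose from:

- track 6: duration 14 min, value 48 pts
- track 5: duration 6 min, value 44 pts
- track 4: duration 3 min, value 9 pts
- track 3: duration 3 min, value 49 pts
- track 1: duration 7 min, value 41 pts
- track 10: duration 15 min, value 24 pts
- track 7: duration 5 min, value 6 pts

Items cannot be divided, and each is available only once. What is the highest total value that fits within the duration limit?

150 pts

Check high-value combinations within 28 min:
- track 6+track 5+track 4+track 3: duration 14+6+3+3=26, value 48+44+9+49=150
- track 5+track 4+track 3+track 1+track 7: duration 6+3+3+7+5=24, value 44+9+49+41+6=149
- track 6+track 4+track 3+track 1: duration 14+3+3+7=27, value 48+9+49+41=147
Best: 150 pts.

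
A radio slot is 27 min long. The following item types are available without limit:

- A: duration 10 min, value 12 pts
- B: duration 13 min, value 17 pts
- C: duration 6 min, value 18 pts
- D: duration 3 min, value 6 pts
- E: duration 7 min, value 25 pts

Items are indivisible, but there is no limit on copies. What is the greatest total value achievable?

Best value-per-unit is E at 25/7; filling with it alone gives 3×25 = 75.
Optimal mix: 1×C + 3×E → duration 27, value 93.

93 pts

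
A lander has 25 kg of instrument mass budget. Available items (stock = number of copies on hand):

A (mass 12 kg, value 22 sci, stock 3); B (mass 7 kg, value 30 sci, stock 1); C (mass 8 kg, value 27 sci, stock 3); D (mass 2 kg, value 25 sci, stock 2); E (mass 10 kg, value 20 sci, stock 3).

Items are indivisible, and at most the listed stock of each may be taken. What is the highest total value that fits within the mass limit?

Best selections within mass 25 and stock limits:
- 1×B + 2×C + 1×D: mass 25, value 109
- 1×B + 1×C + 2×D: mass 19, value 107
- 2×C + 2×D: mass 20, value 104
- 1×A + 1×B + 2×D: mass 23, value 102
Best: 109 sci.

109 sci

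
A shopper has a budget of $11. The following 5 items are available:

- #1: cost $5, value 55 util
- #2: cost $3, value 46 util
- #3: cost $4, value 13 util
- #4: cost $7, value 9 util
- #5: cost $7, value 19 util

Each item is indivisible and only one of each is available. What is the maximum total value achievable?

101 util

Check high-value combinations within $11:
- #1+#2: cost 5+3=8, value 55+46=101
- #1+#3: cost 5+4=9, value 55+13=68
- #2+#5: cost 3+7=10, value 46+19=65
- #2+#3: cost 3+4=7, value 46+13=59
- #1: cost 5, value 55
Best: 101 util.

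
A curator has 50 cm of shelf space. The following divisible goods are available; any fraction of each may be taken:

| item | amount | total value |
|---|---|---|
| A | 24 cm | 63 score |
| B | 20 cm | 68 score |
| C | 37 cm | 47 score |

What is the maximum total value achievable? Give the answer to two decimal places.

138.62

Take in order of value per unit:
- B (68/20 per unit): all 20 → value 68, running total 68.00
- A (63/24 per unit): all 24 → value 63, running total 131.00
- C (47/37 per unit): 6 of 37 → value 6×47/37 = 7.6216, running total 138.62
Total 138.62.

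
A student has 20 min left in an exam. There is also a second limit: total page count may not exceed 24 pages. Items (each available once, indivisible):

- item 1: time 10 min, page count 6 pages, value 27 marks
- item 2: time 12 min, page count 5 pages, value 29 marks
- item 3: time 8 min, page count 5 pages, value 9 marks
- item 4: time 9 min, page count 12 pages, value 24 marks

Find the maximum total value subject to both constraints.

51 marks

Feasible sets respecting both limits:
- item 1+item 4: time 19, page count 18, value 51
- item 2+item 3: time 20, page count 10, value 38
- item 1+item 3: time 18, page count 11, value 36
- item 3+item 4: time 17, page count 17, value 33
Best: 51 marks.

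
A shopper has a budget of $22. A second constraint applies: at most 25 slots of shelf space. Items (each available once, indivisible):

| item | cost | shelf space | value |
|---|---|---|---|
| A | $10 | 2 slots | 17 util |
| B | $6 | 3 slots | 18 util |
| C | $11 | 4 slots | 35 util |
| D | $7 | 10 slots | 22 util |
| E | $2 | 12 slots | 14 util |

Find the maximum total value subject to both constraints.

Feasible sets respecting both limits:
- B+C+E: cost 19, shelf space 19, value 67
- C+D: cost 18, shelf space 14, value 57
- B+D+E: cost 15, shelf space 25, value 54
- B+C: cost 17, shelf space 7, value 53
Best: 67 util.

67 util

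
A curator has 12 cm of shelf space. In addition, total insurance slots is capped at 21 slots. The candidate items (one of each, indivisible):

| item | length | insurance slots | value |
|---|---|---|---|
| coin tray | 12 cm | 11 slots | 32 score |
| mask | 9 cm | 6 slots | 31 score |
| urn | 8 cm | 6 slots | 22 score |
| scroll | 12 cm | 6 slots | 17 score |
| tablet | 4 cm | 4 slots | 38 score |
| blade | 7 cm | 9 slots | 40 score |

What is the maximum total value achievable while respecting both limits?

Feasible sets respecting both limits:
- tablet+blade: length 11, insurance slots 13, value 78
- urn+tablet: length 12, insurance slots 10, value 60
- blade: length 7, insurance slots 9, value 40
- tablet: length 4, insurance slots 4, value 38
Best: 78 score.

78 score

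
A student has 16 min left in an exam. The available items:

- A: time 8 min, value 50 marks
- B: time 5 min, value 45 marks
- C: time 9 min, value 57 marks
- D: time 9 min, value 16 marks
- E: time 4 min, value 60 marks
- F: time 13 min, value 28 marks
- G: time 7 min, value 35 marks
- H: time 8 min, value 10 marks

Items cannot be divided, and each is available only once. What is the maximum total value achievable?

Check high-value combinations within 16 min:
- B+E+G: time 5+4+7=16, value 45+60+35=140
- C+E: time 9+4=13, value 57+60=117
- A+E: time 8+4=12, value 50+60=110
- B+E: time 5+4=9, value 45+60=105
Best: 140 marks.

140 marks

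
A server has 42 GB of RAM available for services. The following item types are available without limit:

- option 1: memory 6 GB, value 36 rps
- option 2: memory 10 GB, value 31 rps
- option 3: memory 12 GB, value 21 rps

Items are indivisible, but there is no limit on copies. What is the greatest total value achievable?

Best value-per-unit is option 1 at 36/6, and filling with it alone uses memory 7×6=42. No mix of the others beats 7×36 = 252.

252 rps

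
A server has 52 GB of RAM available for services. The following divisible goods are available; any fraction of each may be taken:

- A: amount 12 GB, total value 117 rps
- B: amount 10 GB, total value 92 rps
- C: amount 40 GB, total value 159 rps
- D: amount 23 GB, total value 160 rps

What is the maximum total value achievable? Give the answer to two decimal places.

Take in order of value per unit:
- A (117/12 per unit): all 12 → value 117, running total 117.00
- B (92/10 per unit): all 10 → value 92, running total 209.00
- D (160/23 per unit): all 23 → value 160, running total 369.00
- C (159/40 per unit): 7 of 40 → value 7×159/40 = 27.8250, running total 396.83
Total 396.83.

396.83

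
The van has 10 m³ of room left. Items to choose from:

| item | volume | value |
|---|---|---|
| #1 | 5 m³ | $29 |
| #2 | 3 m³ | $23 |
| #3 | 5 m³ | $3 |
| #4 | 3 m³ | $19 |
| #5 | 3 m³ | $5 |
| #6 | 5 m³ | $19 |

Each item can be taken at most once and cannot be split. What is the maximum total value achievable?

$52

Check high-value combinations within 10 m³:
- #1+#2: volume 5+3=8, value 29+23=52
- #1+#4: volume 5+3=8, value 29+19=48
- #1+#6: volume 5+5=10, value 29+19=48
- #2+#4+#5: volume 3+3+3=9, value 23+19+5=47
Best: $52.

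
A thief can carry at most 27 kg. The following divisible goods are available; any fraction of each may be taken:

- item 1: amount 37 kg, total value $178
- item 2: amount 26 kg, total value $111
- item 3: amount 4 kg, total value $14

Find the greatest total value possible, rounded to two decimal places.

Take in order of value per unit:
- item 1 (178/37 per unit): 27 of 37 → value 27×178/37 = 129.8919, running total 129.89
Total 129.89.

129.89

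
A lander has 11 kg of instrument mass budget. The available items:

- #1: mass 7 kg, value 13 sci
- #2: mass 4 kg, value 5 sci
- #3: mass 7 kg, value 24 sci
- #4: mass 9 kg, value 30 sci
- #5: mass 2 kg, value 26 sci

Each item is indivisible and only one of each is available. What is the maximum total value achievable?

56 sci

Check high-value combinations within 11 kg:
- #4+#5: mass 9+2=11, value 30+26=56
- #3+#5: mass 7+2=9, value 24+26=50
- #1+#5: mass 7+2=9, value 13+26=39
Best: 56 sci.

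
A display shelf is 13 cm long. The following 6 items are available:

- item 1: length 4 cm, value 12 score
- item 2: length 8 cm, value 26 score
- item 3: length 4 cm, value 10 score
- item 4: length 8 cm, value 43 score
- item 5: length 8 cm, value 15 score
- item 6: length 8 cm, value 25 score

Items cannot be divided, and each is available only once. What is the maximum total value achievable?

Check high-value combinations within 13 cm:
- item 1+item 4: length 4+8=12, value 12+43=55
- item 3+item 4: length 4+8=12, value 10+43=53
- item 4: length 8, value 43
- item 1+item 2: length 4+8=12, value 12+26=38
- item 1+item 6: length 4+8=12, value 12+25=37
Best: 55 score.

55 score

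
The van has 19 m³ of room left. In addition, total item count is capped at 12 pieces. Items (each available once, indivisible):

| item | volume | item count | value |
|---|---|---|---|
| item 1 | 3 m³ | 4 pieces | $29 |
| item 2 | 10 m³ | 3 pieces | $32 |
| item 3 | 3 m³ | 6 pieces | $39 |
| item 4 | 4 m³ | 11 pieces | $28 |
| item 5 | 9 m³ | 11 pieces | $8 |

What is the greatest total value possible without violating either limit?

$71

Feasible sets respecting both limits:
- item 2+item 3: volume 13, item count 9, value 71
- item 1+item 3: volume 6, item count 10, value 68
- item 1+item 2: volume 13, item count 7, value 61
- item 3: volume 3, item count 6, value 39
Best: $71.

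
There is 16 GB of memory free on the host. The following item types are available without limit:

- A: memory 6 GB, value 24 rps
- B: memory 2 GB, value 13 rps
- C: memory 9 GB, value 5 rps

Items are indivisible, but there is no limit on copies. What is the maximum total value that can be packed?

Best value-per-unit is B at 13/2, and filling with it alone uses memory 8×2=16. No mix of the others beats 8×13 = 104.

104 rps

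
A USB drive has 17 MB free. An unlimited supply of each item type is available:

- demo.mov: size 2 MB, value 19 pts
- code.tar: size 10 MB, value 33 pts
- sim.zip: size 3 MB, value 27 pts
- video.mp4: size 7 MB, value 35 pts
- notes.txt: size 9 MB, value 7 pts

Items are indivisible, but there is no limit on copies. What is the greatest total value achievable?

Best value-per-unit is demo.mov at 19/2; filling with it alone gives 8×19 = 152.
Optimal mix: 7×demo.mov + 1×sim.zip → size 17, value 160.

160 pts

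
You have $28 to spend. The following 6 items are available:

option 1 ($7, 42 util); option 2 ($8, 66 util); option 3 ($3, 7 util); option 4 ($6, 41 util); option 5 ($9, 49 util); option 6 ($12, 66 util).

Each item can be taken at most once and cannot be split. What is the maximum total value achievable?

174 util

Check high-value combinations within $28:
- option 1+option 2+option 6: cost 7+8+12=27, value 42+66+66=174
- option 2+option 4+option 6: cost 8+6+12=26, value 66+41+66=173
- option 1+option 2+option 3+option 5: cost 7+8+3+9=27, value 42+66+7+49=164
Best: 174 util.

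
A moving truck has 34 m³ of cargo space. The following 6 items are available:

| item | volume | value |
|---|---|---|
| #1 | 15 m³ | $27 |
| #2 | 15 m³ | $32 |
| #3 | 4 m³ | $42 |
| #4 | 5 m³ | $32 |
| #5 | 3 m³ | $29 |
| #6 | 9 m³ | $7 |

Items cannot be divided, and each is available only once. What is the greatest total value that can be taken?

$135

Check high-value combinations within 34 m³:
- #2+#3+#4+#5: volume 15+4+5+3=27, value 32+42+32+29=135
- #1+#3+#4+#5: volume 15+4+5+3=27, value 27+42+32+29=130
- #2+#3+#4+#6: volume 15+4+5+9=33, value 32+42+32+7=113
- #3+#4+#5+#6: volume 4+5+3+9=21, value 42+32+29+7=110
- #2+#3+#5+#6: volume 15+4+3+9=31, value 32+42+29+7=110
Best: $135.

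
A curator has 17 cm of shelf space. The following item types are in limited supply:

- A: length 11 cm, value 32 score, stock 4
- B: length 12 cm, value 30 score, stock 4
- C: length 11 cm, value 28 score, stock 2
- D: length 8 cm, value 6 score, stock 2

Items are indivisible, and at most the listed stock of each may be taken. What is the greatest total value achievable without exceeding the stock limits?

Best selections within length 17 and stock limits:
- 1×A: length 11, value 32
- 1×B: length 12, value 30
- 1×C: length 11, value 28
- 2×D: length 16, value 12
Best: 32 score.

32 score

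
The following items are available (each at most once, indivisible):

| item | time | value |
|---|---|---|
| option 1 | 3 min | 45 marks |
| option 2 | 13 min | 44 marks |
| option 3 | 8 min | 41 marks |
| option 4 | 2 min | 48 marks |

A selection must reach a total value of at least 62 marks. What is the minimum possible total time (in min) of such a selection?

5

Subsets with value ≥ 62, sorted by total time:
- option 1+option 4: time 5, value 93
- option 3+option 4: time 10, value 89
- option 1+option 3: time 11, value 86
Minimum time: 5 min.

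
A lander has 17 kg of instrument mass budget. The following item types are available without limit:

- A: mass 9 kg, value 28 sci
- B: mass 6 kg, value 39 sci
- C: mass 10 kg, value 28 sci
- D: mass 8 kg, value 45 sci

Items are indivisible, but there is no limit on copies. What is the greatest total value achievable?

Best value-per-unit is B at 39/6; filling with it alone gives 2×39 = 78.
Optimal mix: 2×D → mass 16, value 90.

90 sci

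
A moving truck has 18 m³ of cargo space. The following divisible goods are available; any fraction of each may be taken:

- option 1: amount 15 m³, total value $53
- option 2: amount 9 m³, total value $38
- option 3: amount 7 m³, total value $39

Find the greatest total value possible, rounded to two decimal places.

84.07

Take in order of value per unit:
- option 3 (39/7 per unit): all 7 → value 39, running total 39.00
- option 2 (38/9 per unit): all 9 → value 38, running total 77.00
- option 1 (53/15 per unit): 2 of 15 → value 2×53/15 = 7.0667, running total 84.07
Total 84.07.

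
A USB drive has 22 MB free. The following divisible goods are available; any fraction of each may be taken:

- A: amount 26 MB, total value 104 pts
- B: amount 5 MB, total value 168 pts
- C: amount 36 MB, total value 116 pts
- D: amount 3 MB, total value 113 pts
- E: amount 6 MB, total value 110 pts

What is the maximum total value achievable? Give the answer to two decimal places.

Take in order of value per unit:
- D (113/3 per unit): all 3 → value 113, running total 113.00
- B (168/5 per unit): all 5 → value 168, running total 281.00
- E (110/6 per unit): all 6 → value 110, running total 391.00
- A (104/26 per unit): 8 of 26 → value 8×104/26 = 32.0000, running total 423.00
Total 423.00.

423.00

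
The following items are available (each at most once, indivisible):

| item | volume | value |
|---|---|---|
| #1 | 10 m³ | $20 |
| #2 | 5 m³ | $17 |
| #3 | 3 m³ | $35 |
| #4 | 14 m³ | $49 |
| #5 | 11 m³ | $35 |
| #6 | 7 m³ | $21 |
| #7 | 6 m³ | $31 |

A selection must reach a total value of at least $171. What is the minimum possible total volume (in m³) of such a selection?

Subsets with value ≥ 171, sorted by total volume:
- #3+#4+#5+#6+#7: volume 41, value 171
- #1+#2+#3+#4+#6+#7: volume 45, value 173
- #2+#3+#4+#5+#6+#7: volume 46, value 188
Minimum volume: 41 m³.

41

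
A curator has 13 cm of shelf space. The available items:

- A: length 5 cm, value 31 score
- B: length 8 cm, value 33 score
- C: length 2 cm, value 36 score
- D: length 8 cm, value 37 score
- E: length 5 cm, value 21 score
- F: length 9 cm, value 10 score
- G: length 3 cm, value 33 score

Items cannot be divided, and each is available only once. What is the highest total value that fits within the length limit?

Check high-value combinations within 13 cm:
- C+D+G: length 2+8+3=13, value 36+37+33=106
- B+C+G: length 8+2+3=13, value 33+36+33=102
- A+C+G: length 5+2+3=10, value 31+36+33=100
- C+E+G: length 2+5+3=10, value 36+21+33=90
Best: 106 score.

106 score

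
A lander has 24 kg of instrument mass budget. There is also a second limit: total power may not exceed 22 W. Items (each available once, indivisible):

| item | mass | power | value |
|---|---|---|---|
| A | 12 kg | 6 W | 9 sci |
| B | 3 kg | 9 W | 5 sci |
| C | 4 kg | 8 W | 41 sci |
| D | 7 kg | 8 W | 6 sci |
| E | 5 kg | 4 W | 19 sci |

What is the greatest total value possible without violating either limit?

69 sci

Feasible sets respecting both limits:
- A+C+E: mass 21, power 18, value 69
- C+D+E: mass 16, power 20, value 66
- B+C+E: mass 12, power 21, value 65
Best: 69 sci.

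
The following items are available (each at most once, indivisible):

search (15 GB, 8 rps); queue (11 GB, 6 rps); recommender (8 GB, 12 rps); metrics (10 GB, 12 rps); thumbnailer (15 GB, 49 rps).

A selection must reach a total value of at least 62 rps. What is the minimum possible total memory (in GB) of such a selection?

Subsets with value ≥ 62, sorted by total memory:
- recommender+metrics+thumbnailer: memory 33, value 73
- queue+recommender+thumbnailer: memory 34, value 67
- queue+metrics+thumbnailer: memory 36, value 67
- search+recommender+thumbnailer: memory 38, value 69
Minimum memory: 33 GB.

33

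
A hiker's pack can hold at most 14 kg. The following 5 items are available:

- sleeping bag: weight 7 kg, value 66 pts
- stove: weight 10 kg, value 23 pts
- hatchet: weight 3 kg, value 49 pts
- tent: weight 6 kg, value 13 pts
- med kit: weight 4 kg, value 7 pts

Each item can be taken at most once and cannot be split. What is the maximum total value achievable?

Check high-value combinations within 14 kg:
- sleeping bag+hatchet+med kit: weight 7+3+4=14, value 66+49+7=122
- sleeping bag+hatchet: weight 7+3=10, value 66+49=115
- sleeping bag+tent: weight 7+6=13, value 66+13=79
- sleeping bag+med kit: weight 7+4=11, value 66+7=73
Best: 122 pts.

122 pts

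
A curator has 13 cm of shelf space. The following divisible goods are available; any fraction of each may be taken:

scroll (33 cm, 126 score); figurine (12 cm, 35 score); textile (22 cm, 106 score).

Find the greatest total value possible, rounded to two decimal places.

62.64

Take in order of value per unit:
- textile (106/22 per unit): 13 of 22 → value 13×106/22 = 62.6364, running total 62.64
Total 62.64.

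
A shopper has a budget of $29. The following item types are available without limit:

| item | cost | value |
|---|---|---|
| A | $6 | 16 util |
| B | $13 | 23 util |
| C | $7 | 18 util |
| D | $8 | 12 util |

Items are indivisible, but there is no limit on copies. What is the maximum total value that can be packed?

72 util

Best value-per-unit is A at 16/6; filling with it alone gives 4×16 = 64.
Optimal mix: 4×C → cost 28, value 72.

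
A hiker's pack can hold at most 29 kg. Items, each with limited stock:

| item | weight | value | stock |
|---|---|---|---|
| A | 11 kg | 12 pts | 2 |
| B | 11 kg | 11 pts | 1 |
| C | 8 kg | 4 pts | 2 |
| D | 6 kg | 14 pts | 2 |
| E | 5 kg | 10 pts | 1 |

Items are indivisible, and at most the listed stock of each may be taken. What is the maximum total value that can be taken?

50 pts

Best selections within weight 29 and stock limits:
- 1×A + 2×D + 1×E: weight 28, value 50
- 1×B + 2×D + 1×E: weight 28, value 49
- 1×C + 2×D + 1×E: weight 25, value 42
Best: 50 pts.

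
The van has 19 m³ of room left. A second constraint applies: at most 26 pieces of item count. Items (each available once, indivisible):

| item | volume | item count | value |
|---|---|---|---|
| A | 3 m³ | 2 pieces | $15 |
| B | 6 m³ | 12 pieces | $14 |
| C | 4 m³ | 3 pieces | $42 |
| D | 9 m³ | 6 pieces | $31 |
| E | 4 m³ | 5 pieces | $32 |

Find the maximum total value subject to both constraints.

$105

Feasible sets respecting both limits:
- C+D+E: volume 17, item count 14, value 105
- A+B+C+E: volume 17, item count 22, value 103
- A+C+E: volume 11, item count 10, value 89
Best: $105.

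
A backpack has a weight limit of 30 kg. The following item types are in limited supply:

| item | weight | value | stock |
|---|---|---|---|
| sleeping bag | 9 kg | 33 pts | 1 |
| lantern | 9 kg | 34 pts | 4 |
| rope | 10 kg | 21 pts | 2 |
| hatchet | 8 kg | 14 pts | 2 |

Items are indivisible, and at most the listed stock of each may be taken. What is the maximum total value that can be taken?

102 pts

Top feasible selections:
- 3×lantern: weight 27, value 102
- 1×sleeping bag + 2×lantern: weight 27, value 101
Best: 102 pts.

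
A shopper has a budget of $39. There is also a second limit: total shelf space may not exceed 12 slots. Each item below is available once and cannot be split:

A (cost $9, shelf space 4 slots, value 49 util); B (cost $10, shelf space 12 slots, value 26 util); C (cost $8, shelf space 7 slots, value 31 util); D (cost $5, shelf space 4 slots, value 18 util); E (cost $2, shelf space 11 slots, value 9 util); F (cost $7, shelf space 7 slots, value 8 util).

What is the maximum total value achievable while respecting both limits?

80 util

Feasible sets respecting both limits:
- A+C: cost 17, shelf space 11, value 80
- A+D: cost 14, shelf space 8, value 67
- A+F: cost 16, shelf space 11, value 57
- A: cost 9, shelf space 4, value 49
Best: 80 util.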